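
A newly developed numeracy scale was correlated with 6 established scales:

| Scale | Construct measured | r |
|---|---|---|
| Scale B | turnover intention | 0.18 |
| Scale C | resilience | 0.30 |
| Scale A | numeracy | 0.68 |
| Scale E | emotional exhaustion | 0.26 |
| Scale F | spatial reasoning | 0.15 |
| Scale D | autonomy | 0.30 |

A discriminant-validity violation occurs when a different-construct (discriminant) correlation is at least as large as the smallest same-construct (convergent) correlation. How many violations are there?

Convergent (same construct = numeracy): Scale A.
Smallest convergent = 0.68. Discriminant values: 0.18, 0.30, 0.26, 0.15, 0.30; count ≥ 0.68 → 0.

0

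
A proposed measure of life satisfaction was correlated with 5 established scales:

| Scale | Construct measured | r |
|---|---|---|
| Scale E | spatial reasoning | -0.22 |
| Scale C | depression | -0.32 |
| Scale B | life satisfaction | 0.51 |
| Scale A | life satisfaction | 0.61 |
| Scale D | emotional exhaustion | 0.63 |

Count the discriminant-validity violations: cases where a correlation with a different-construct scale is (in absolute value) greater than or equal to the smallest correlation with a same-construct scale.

1

Convergent (same construct = life satisfaction): Scale B, Scale A.
Smallest convergent = 0.51. Discriminant |r|: 0.22, 0.32, 0.63; count ≥ 0.51 → 1.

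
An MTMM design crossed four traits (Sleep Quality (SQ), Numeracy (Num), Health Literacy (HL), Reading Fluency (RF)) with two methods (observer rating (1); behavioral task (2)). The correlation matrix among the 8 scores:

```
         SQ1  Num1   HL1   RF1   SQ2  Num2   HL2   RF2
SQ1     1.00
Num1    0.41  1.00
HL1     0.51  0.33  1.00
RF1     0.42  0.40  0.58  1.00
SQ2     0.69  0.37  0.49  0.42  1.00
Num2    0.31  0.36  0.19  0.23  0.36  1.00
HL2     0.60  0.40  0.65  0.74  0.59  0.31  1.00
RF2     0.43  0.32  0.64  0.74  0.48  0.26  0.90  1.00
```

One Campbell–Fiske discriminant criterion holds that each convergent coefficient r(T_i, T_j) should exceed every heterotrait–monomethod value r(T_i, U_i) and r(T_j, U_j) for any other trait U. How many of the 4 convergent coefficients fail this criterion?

Checking each validity diagonal entry against its comparison values:
SQ (methods 1·2): 0.69 vs {0.41, 0.36, 0.51, 0.59, 0.42, 0.48} → pass.
Num (methods 1·2): 0.36 vs {0.41, 0.36, 0.33, 0.31, 0.40, 0.26} → fail.
HL (methods 1·2): 0.65 vs {0.51, 0.59, 0.33, 0.31, 0.58, 0.90} → fail.
RF (methods 1·2): 0.74 vs {0.42, 0.48, 0.40, 0.26, 0.58, 0.90} → fail.
3 of 4 fail.

3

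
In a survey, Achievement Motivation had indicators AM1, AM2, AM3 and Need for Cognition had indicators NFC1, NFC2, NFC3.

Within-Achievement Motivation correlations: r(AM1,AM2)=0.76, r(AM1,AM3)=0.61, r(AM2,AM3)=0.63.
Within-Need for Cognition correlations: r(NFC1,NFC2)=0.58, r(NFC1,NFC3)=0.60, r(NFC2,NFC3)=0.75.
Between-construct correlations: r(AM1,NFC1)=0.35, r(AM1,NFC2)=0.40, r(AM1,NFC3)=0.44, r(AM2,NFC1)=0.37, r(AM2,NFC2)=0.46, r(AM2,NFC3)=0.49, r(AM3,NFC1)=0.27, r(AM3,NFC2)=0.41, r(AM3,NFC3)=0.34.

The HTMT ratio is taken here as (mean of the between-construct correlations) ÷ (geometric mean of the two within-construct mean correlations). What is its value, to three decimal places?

0.599

Mean heterotrait r = 3.53/9 = 0.3922.
Mean within-AM = 2.00/3 = 0.6667; mean within-NFC = 1.93/3 = 0.6433.
Geometric mean = √(0.6667 × 0.6433) = 0.6549.
HTMT = 0.3922 / 0.6549 = 0.599.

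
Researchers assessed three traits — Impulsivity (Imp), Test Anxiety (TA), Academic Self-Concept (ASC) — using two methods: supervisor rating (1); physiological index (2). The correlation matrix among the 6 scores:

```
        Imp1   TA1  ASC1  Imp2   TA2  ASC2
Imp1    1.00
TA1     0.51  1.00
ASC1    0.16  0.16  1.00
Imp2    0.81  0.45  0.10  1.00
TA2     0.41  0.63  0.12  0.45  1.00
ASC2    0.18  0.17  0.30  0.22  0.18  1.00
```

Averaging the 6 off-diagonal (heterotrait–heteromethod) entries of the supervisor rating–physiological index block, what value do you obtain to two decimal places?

0.24

HTHM values (method 1 × method 2): 0.41, 0.18, 0.45, 0.17, 0.10, 0.12; mean = 1.43/6 = 0.24.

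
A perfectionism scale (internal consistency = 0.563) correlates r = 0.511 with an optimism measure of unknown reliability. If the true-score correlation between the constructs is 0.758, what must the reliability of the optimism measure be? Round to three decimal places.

r_true = r_obs / √(r_xx · r_yy) ⇒ 0.758 = 0.511 / √(0.563 · r_yy).
√(0.563 · r_yy) = 0.511 / 0.758 = 0.6741; 0.563 · r_yy = 0.4544; r_yy = 0.4544 / 0.563 ≈ 0.807.

0.807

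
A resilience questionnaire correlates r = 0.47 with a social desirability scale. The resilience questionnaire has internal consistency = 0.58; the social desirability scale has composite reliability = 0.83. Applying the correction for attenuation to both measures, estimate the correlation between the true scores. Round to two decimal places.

0.68

r_true = r_obs / √(r_xx · r_yy) = 0.47 / √(0.58 × 0.83) = 0.47 / √0.4814 = 0.47 / 0.6938 ≈ 0.68.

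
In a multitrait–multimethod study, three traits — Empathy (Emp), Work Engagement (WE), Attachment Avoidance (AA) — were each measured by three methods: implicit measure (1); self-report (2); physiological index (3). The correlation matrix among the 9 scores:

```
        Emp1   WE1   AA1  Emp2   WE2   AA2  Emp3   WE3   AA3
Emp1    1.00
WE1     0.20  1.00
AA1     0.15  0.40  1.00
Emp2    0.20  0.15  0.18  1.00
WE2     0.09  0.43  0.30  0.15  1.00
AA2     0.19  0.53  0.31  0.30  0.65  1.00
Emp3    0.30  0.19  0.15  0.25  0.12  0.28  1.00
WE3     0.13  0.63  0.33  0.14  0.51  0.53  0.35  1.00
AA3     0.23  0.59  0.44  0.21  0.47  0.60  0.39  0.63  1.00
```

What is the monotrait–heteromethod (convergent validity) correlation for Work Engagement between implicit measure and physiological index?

Same trait (WE), different methods: r(WE1, WE3) = 0.63.

0.63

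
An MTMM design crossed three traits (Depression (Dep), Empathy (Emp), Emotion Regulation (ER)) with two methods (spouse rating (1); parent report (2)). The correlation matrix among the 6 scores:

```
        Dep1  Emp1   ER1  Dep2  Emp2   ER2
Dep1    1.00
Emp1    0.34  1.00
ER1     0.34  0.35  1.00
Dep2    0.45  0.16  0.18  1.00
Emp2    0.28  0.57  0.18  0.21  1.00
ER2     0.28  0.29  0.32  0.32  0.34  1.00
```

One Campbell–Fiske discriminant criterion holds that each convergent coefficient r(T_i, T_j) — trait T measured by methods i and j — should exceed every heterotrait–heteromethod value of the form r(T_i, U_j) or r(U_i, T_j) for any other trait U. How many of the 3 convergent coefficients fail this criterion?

Convergent coefficients and their comparison sets:
Dep (methods 1·2): 0.45 vs {0.28, 0.16, 0.28, 0.18} → pass.
Emp (methods 1·2): 0.57 vs {0.16, 0.28, 0.29, 0.18} → pass.
ER (methods 1·2): 0.32 vs {0.18, 0.28, 0.18, 0.29} → pass.
0 of 3 fail.

0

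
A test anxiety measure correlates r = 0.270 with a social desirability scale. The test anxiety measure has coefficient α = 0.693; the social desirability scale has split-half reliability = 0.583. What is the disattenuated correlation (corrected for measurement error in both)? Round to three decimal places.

r_true = r_obs / √(r_xx · r_yy) = 0.270 / √(0.693 × 0.583) = 0.270 / √0.404019 = 0.270 / 0.6356 ≈ 0.425.

0.425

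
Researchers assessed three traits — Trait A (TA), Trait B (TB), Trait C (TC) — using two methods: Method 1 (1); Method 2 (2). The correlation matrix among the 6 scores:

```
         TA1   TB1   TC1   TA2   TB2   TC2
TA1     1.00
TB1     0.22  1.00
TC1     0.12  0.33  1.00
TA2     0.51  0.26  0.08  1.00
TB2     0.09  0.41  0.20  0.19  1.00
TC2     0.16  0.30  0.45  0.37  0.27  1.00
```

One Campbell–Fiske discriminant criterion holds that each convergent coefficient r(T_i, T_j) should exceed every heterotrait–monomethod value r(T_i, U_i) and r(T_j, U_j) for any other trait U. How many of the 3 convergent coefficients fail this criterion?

0

Each convergent coefficient versus the relevant comparison correlations:
TA (methods 1·2): 0.51 vs {0.22, 0.19, 0.12, 0.37} → pass.
TB (methods 1·2): 0.41 vs {0.22, 0.19, 0.33, 0.27} → pass.
TC (methods 1·2): 0.45 vs {0.12, 0.37, 0.33, 0.27} → pass.
0 of 3 fail.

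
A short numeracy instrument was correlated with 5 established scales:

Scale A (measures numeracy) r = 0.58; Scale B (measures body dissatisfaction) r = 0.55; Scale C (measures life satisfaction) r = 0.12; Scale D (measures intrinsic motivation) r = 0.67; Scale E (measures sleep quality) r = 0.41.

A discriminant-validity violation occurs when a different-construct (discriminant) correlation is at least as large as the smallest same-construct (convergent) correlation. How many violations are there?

Convergent (same construct = numeracy): Scale A.
Smallest convergent = 0.58. Discriminant values: 0.55, 0.12, 0.67, 0.41; count ≥ 0.58 → 1.

1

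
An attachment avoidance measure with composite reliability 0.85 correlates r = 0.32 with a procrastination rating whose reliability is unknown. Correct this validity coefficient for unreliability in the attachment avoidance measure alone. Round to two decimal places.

Single correction: r_c = r_obs / √r_xx = 0.32 / √0.85 = 0.32 / 0.9220 ≈ 0.35.

0.35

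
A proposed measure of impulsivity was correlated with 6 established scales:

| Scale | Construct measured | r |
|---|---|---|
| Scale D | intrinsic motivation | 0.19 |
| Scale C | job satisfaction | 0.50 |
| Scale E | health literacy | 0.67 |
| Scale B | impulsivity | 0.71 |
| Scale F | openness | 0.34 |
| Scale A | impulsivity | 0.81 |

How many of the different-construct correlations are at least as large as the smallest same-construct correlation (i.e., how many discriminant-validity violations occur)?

Convergent (same construct = impulsivity): Scale B, Scale A.
Smallest convergent = 0.71. Discriminant values: 0.19, 0.50, 0.67, 0.34; count ≥ 0.71 → 0.

0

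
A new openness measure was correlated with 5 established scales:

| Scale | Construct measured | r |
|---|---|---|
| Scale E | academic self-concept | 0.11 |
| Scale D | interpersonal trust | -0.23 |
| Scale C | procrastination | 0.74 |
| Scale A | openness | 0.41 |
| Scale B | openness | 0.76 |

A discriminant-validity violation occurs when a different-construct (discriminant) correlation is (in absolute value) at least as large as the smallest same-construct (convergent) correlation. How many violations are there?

Convergent (same construct = openness): Scale A, Scale B.
Smallest convergent = 0.41. Discriminant |r|: 0.11, 0.23, 0.74; count ≥ 0.41 → 1.

1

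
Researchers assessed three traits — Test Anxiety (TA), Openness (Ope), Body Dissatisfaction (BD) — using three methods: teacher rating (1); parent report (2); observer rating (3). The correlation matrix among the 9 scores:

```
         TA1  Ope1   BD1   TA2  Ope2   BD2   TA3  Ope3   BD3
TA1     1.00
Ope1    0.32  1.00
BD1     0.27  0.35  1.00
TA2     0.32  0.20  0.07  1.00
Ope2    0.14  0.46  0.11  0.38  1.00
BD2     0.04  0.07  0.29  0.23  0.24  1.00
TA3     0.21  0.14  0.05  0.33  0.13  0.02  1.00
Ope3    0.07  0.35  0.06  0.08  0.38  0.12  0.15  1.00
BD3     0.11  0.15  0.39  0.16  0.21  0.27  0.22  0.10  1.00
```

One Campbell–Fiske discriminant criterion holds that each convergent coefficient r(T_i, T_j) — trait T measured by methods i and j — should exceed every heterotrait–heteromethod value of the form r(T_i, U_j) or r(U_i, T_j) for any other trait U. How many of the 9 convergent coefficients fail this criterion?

0

Checking each validity diagonal entry against its comparison values:
TA (methods 1·2): 0.32 vs {0.14, 0.20, 0.04, 0.07} → pass.
TA (methods 1·3): 0.21 vs {0.07, 0.14, 0.11, 0.05} → pass.
TA (methods 2·3): 0.33 vs {0.08, 0.13, 0.16, 0.02} → pass.
Ope (methods 1·2): 0.46 vs {0.20, 0.14, 0.07, 0.11} → pass.
Ope (methods 1·3): 0.35 vs {0.14, 0.07, 0.15, 0.06} → pass.
Ope (methods 2·3): 0.38 vs {0.13, 0.08, 0.21, 0.12} → pass.
BD (methods 1·2): 0.29 vs {0.07, 0.04, 0.11, 0.07} → pass.
BD (methods 1·3): 0.39 vs {0.05, 0.11, 0.06, 0.15} → pass.
BD (methods 2·3): 0.27 vs {0.02, 0.16, 0.12, 0.21} → pass.
0 of 9 fail.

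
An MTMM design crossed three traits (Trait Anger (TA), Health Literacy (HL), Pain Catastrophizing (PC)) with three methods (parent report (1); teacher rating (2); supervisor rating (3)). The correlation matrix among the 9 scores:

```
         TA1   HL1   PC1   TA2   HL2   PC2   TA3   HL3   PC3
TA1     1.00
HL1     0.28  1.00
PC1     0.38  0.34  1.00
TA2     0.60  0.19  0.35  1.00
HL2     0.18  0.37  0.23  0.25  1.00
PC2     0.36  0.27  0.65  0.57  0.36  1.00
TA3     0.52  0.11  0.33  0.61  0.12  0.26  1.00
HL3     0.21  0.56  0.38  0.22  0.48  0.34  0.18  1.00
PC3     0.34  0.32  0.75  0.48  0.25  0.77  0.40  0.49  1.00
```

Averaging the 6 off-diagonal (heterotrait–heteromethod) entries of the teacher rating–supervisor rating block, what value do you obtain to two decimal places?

0.28

HTHM values (method 2 × method 3): 0.22, 0.48, 0.12, 0.25, 0.26, 0.34; mean = 1.67/6 = 0.28.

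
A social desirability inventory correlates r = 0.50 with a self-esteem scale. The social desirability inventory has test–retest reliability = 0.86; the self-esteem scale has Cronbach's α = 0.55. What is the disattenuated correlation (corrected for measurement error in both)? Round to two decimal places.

r_true = r_obs / √(r_xx · r_yy) = 0.50 / √(0.86 × 0.55) = 0.50 / √0.4730 = 0.50 / 0.6877 ≈ 0.73.

0.73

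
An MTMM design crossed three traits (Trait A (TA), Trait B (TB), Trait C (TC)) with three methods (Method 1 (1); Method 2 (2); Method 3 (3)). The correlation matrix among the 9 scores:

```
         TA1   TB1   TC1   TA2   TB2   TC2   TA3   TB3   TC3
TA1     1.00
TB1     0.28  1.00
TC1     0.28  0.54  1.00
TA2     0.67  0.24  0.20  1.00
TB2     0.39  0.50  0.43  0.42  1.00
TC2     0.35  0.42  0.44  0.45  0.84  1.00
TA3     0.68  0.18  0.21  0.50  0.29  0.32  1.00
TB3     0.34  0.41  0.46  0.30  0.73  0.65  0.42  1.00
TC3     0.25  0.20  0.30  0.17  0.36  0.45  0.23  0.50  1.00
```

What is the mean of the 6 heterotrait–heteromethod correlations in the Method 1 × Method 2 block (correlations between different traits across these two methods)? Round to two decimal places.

HTHM values (method 1 × method 2): 0.39, 0.35, 0.24, 0.42, 0.20, 0.43; mean = 2.03/6 = 0.34.

0.34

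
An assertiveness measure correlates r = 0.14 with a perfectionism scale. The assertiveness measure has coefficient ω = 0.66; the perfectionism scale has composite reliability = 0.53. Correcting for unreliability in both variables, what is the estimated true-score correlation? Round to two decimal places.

r_true = r_obs / √(r_xx · r_yy) = 0.14 / √(0.66 × 0.53) = 0.14 / √0.3498 = 0.14 / 0.5914 ≈ 0.24.

0.24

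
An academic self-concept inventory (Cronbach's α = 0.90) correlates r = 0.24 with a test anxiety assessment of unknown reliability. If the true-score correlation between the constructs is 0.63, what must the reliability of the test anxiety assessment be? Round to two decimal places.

0.16

r_true = r_obs / √(r_xx · r_yy) ⇒ 0.63 = 0.24 / √(0.90 · r_yy).
√(0.90 · r_yy) = 0.24 / 0.63 = 0.3810; 0.90 · r_yy = 0.1452; r_yy = 0.1452 / 0.90 ≈ 0.16.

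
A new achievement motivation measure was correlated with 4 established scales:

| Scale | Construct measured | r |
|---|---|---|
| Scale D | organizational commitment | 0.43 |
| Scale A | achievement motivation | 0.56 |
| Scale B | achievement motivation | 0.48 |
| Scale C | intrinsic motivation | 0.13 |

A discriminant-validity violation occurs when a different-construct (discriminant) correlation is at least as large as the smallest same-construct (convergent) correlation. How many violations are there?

Convergent (same construct = achievement motivation): Scale A, Scale B.
Smallest convergent = 0.48. Discriminant values: 0.43, 0.13; count ≥ 0.48 → 0.

0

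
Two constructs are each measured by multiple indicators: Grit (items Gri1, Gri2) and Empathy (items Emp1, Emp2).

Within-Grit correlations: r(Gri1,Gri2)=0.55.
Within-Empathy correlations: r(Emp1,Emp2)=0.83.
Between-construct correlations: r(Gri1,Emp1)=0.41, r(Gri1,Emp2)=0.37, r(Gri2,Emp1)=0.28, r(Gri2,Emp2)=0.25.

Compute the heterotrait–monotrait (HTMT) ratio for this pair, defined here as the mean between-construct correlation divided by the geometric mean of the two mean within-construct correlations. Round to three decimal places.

0.485

Between-construct mean = 1.31/4 = 0.3275.
Mean within-Gri = 0.55/1 = 0.5500; mean within-Emp = 0.83/1 = 0.8300.
Geometric mean = √(0.5500 × 0.8300) = 0.6756.
HTMT = 0.3275 / 0.6756 = 0.485.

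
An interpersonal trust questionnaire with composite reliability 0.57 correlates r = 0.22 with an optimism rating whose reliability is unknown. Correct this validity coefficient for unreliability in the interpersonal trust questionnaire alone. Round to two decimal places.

Single correction: r_c = r_obs / √r_xx = 0.22 / √0.57 = 0.22 / 0.7550 ≈ 0.29.

0.29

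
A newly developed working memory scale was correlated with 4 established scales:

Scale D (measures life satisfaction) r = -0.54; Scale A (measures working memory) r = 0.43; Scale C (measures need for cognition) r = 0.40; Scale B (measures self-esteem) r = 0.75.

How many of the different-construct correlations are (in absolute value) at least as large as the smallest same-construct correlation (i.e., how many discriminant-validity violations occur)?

2

Convergent (same construct = working memory): Scale A.
Smallest convergent = 0.43. Discriminant |r|: 0.54, 0.40, 0.75; count ≥ 0.43 → 2.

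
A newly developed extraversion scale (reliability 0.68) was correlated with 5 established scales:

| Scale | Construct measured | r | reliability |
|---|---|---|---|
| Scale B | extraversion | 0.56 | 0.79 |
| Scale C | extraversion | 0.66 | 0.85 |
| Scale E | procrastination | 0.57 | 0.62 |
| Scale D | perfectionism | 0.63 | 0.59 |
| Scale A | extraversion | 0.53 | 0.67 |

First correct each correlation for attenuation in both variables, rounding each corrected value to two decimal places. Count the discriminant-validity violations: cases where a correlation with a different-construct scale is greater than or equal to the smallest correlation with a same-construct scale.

Disattenuated r (r / √(r_scale · r_new)):
  Scale B (conv): 0.56 / √(0.79·0.68) = 0.76
  Scale C (conv): 0.66 / √(0.85·0.68) = 0.87
  Scale E (disc): 0.57 / √(0.62·0.68) = 0.88
  Scale D (disc): 0.63 / √(0.59·0.68) = 0.99
  Scale A (conv): 0.53 / √(0.67·0.68) = 0.79
Smallest convergent = 0.76. Discriminant values: 0.88, 0.99; count ≥ 0.76 → 2.

2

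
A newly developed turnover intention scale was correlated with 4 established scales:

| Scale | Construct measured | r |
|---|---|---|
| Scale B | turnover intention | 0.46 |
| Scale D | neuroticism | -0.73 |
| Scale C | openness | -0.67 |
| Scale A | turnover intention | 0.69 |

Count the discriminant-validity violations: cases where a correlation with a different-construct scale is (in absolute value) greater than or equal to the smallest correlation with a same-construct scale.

2

Convergent (same construct = turnover intention): Scale B, Scale A.
Smallest convergent = 0.46. Discriminant |r|: 0.73, 0.67; count ≥ 0.46 → 2.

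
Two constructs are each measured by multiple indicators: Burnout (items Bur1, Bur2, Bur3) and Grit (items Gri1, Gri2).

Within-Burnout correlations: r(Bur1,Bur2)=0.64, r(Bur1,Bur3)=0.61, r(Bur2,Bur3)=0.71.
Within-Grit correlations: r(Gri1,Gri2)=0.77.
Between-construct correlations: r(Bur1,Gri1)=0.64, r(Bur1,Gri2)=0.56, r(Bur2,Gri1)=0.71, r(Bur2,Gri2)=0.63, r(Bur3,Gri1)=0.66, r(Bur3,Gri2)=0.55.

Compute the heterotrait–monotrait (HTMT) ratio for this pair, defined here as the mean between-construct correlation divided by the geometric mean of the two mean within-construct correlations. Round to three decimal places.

0.881

Between-construct mean = 3.75/6 = 0.6250.
Mean within-Bur = 1.96/3 = 0.6533; mean within-Gri = 0.77/1 = 0.7700.
Geometric mean = √(0.6533 × 0.7700) = 0.7093.
HTMT = 0.6250 / 0.7093 = 0.881.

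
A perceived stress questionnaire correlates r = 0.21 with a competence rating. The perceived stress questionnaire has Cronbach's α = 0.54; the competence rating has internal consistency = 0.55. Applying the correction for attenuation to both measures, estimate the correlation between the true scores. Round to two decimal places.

r_true = r_obs / √(r_xx · r_yy) = 0.21 / √(0.54 × 0.55) = 0.21 / √0.2970 = 0.21 / 0.5450 ≈ 0.39.

0.39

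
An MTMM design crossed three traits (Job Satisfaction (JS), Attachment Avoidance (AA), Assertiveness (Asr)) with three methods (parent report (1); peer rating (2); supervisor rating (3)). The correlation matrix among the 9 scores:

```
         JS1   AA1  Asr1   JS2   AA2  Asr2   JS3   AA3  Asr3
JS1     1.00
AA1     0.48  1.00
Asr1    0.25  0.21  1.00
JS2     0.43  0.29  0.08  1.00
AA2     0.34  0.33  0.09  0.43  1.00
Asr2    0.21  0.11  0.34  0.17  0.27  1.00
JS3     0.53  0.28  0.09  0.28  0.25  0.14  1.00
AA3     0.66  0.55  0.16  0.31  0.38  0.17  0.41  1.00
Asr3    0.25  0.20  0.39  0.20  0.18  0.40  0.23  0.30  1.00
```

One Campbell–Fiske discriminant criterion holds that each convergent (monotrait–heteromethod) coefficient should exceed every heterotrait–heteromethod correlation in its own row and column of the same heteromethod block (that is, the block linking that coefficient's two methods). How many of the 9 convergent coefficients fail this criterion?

Checking each validity diagonal entry against its comparison values:
JS (methods 1·2): 0.43 vs {0.34, 0.29, 0.21, 0.08} → pass.
JS (methods 1·3): 0.53 vs {0.66, 0.28, 0.25, 0.09} → fail.
JS (methods 2·3): 0.28 vs {0.31, 0.25, 0.20, 0.14} → fail.
AA (methods 1·2): 0.33 vs {0.29, 0.34, 0.11, 0.09} → fail.
AA (methods 1·3): 0.55 vs {0.28, 0.66, 0.20, 0.16} → fail.
AA (methods 2·3): 0.38 vs {0.25, 0.31, 0.18, 0.17} → pass.
Asr (methods 1·2): 0.34 vs {0.08, 0.21, 0.09, 0.11} → pass.
Asr (methods 1·3): 0.39 vs {0.09, 0.25, 0.16, 0.20} → pass.
Asr (methods 2·3): 0.40 vs {0.14, 0.20, 0.17, 0.18} → pass.
4 of 9 fail.

4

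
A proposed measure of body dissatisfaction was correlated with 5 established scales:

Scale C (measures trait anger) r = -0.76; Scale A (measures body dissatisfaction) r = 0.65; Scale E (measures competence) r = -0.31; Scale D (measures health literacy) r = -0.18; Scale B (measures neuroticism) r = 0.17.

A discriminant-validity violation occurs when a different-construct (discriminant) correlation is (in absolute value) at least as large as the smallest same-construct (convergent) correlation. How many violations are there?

Convergent (same construct = body dissatisfaction): Scale A.
Smallest convergent = 0.65. Discriminant |r|: 0.76, 0.31, 0.18, 0.17; count ≥ 0.65 → 1.

1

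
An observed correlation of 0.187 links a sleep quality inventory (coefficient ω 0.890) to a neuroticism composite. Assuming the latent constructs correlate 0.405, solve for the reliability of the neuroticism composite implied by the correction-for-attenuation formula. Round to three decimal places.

r_true = r_obs / √(r_xx · r_yy) ⇒ 0.405 = 0.187 / √(0.890 · r_yy).
√(0.890 · r_yy) = 0.187 / 0.405 = 0.4617; 0.890 · r_yy = 0.2132; r_yy = 0.2132 / 0.890 ≈ 0.240.

0.240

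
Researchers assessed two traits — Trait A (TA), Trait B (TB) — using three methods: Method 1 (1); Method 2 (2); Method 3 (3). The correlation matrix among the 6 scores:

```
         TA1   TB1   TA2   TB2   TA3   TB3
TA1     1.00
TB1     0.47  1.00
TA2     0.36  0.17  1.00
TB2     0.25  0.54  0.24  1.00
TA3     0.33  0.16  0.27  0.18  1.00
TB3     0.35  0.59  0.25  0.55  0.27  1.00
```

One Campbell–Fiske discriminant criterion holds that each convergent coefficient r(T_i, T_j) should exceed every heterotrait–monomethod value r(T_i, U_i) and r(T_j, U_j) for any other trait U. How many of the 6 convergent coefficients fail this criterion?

3

Checking each validity diagonal entry against its comparison values:
TA (methods 1·2): 0.36 vs {0.47, 0.24} → fail.
TA (methods 1·3): 0.33 vs {0.47, 0.27} → fail.
TA (methods 2·3): 0.27 vs {0.24, 0.27} → fail.
TB (methods 1·2): 0.54 vs {0.47, 0.24} → pass.
TB (methods 1·3): 0.59 vs {0.47, 0.27} → pass.
TB (methods 2·3): 0.55 vs {0.24, 0.27} → pass.
3 of 6 fail.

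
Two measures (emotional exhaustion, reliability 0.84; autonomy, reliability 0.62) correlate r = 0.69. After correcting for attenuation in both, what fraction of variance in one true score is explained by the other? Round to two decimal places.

0.91

Disattenuated r = 0.69 / √(0.84 × 0.62) = 0.69 / 0.7217 = 0.9561.
Shared true-score variance = 0.9561² = 0.9141 ≈ 0.91.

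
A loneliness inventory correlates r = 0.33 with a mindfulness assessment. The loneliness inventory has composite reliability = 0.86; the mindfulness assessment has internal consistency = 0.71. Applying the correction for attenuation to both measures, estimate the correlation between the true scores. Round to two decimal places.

0.42

r_true = r_obs / √(r_xx · r_yy) = 0.33 / √(0.86 × 0.71) = 0.33 / √0.6106 = 0.33 / 0.7814 ≈ 0.42.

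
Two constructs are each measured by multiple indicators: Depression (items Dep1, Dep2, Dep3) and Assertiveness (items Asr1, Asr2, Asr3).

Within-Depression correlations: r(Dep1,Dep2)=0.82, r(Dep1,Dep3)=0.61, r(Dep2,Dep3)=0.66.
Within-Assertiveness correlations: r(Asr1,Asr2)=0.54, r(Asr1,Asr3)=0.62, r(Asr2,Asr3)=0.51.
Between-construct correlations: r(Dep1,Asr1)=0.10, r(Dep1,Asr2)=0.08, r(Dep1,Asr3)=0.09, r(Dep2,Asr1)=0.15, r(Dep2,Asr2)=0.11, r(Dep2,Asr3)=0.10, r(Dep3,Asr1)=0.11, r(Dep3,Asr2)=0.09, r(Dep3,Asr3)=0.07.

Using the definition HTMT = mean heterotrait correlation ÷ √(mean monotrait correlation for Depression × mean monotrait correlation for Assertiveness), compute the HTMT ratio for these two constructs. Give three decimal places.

0.161

Mean between = 0.90/9 = 0.1000.
Mean within-Dep = 2.09/3 = 0.6967; mean within-Asr = 1.67/3 = 0.5567.
Geometric mean = √(0.6967 × 0.5567) = 0.6228.
HTMT = 0.1000 / 0.6228 = 0.161.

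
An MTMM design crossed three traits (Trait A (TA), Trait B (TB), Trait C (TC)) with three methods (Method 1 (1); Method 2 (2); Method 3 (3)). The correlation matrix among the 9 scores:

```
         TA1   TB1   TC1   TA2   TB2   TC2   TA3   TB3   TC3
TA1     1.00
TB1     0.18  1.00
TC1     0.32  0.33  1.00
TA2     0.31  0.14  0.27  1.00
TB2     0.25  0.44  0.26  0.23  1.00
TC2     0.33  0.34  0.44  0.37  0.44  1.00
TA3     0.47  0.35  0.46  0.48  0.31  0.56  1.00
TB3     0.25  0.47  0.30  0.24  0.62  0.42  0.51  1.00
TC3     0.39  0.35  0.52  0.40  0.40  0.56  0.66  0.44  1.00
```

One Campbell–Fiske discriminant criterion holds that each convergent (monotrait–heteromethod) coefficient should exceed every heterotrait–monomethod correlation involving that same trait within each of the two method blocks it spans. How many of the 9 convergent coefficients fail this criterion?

8

Convergent coefficients and their comparison sets:
TA (methods 1·2): 0.31 vs {0.18, 0.23, 0.32, 0.37} → fail.
TA (methods 1·3): 0.47 vs {0.18, 0.51, 0.32, 0.66} → fail.
TA (methods 2·3): 0.48 vs {0.23, 0.51, 0.37, 0.66} → fail.
TB (methods 1·2): 0.44 vs {0.18, 0.23, 0.33, 0.44} → fail.
TB (methods 1·3): 0.47 vs {0.18, 0.51, 0.33, 0.44} → fail.
TB (methods 2·3): 0.62 vs {0.23, 0.51, 0.44, 0.44} → pass.
TC (methods 1·2): 0.44 vs {0.32, 0.37, 0.33, 0.44} → fail.
TC (methods 1·3): 0.52 vs {0.32, 0.66, 0.33, 0.44} → fail.
TC (methods 2·3): 0.56 vs {0.37, 0.66, 0.44, 0.44} → fail.
8 of 9 fail.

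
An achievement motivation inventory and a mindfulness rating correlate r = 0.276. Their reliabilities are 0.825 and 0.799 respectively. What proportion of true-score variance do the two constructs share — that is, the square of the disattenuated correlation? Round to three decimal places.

Disattenuated r = 0.276 / √(0.825 × 0.799) = 0.276 / 0.8119 = 0.3399.
Shared true-score variance = 0.3399² = 0.1155 ≈ 0.116.

0.116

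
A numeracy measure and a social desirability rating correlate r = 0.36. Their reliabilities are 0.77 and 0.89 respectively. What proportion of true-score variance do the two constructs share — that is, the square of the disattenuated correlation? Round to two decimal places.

0.19

Disattenuated r = 0.36 / √(0.77 × 0.89) = 0.36 / 0.8278 = 0.4349.
Shared true-score variance = 0.4349² = 0.1891 ≈ 0.19.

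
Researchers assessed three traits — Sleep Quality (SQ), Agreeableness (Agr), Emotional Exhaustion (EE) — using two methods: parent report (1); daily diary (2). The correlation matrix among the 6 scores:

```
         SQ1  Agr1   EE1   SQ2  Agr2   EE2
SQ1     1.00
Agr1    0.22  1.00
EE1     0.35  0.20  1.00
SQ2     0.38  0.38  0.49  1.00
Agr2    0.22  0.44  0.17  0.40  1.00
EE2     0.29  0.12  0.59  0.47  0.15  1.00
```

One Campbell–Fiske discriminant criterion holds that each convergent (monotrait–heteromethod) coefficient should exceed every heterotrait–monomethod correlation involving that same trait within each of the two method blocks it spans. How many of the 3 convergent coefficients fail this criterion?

1

Each convergent coefficient versus the relevant comparison correlations:
SQ (methods 1·2): 0.38 vs {0.22, 0.40, 0.35, 0.47} → fail.
Agr (methods 1·2): 0.44 vs {0.22, 0.40, 0.20, 0.15} → pass.
EE (methods 1·2): 0.59 vs {0.35, 0.47, 0.20, 0.15} → pass.
1 of 3 fail.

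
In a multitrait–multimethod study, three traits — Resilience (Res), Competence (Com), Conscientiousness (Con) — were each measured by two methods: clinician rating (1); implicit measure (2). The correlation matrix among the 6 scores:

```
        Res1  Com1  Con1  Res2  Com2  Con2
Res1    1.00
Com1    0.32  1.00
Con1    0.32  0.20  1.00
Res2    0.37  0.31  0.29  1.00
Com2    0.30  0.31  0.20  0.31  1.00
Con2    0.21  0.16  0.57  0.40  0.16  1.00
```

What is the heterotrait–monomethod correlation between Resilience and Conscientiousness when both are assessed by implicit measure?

Different traits, same method: r(Res2, Con2) = 0.40.

0.40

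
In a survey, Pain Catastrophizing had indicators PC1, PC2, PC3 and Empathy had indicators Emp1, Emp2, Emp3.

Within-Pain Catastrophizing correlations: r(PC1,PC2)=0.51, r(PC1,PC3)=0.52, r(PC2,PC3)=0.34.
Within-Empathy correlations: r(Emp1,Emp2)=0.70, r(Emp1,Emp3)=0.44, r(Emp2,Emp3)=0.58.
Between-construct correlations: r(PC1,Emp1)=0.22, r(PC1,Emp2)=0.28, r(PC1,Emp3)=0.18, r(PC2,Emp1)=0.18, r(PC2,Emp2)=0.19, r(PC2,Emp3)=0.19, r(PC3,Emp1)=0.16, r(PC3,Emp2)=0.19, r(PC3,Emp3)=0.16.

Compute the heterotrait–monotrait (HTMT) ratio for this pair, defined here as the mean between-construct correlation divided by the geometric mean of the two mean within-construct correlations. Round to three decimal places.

0.380

Mean heterotrait r = 1.75/9 = 0.1944.
Mean within-PC = 1.37/3 = 0.4567; mean within-Emp = 1.72/3 = 0.5733.
Geometric mean = √(0.4567 × 0.5733) = 0.5117.
HTMT = 0.1944 / 0.5117 = 0.380.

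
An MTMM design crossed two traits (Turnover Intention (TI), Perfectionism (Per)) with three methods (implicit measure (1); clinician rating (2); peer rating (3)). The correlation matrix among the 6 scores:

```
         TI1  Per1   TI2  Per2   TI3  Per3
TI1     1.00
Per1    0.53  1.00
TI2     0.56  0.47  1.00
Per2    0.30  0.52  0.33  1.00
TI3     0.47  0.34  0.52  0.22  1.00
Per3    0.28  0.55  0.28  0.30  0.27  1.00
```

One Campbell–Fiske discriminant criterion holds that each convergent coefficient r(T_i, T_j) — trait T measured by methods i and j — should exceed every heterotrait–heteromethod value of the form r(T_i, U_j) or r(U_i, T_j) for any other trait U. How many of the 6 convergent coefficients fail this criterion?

0

Each convergent coefficient versus the relevant comparison correlations:
TI (methods 1·2): 0.56 vs {0.30, 0.47} → pass.
TI (methods 1·3): 0.47 vs {0.28, 0.34} → pass.
TI (methods 2·3): 0.52 vs {0.28, 0.22} → pass.
Per (methods 1·2): 0.52 vs {0.47, 0.30} → pass.
Per (methods 1·3): 0.55 vs {0.34, 0.28} → pass.
Per (methods 2·3): 0.30 vs {0.22, 0.28} → pass.
0 of 6 fail.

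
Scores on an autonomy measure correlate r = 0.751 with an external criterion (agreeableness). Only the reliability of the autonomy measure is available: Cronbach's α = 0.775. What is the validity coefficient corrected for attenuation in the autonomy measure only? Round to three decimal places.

Single correction: r_c = r_obs / √r_xx = 0.751 / √0.775 = 0.751 / 0.8803 ≈ 0.853.

0.853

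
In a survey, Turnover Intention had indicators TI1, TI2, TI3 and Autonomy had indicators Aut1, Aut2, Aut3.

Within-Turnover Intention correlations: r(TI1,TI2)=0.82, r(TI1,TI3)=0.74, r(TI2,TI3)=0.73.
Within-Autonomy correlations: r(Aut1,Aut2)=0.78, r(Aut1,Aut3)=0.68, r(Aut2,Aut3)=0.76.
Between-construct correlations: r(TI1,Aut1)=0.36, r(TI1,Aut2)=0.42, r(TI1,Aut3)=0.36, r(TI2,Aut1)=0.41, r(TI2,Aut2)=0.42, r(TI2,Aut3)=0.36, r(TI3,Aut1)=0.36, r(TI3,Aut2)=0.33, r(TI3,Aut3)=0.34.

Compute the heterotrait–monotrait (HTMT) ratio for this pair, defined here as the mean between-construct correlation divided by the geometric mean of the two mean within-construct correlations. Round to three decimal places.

Mean between = 3.36/9 = 0.3733.
Mean within-TI = 2.29/3 = 0.7633; mean within-Aut = 2.22/3 = 0.7400.
Geometric mean = √(0.7633 × 0.7400) = 0.7516.
HTMT = 0.3733 / 0.7516 = 0.497.

0.497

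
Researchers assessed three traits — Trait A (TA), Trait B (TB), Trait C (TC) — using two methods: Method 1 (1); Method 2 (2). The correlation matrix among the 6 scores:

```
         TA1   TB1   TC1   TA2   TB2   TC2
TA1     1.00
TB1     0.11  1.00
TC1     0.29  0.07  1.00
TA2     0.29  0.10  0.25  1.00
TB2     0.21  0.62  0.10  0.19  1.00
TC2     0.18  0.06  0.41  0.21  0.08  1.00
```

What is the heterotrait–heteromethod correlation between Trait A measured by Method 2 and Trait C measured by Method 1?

Different traits and methods: r(TA2, TC1) = 0.25.

0.25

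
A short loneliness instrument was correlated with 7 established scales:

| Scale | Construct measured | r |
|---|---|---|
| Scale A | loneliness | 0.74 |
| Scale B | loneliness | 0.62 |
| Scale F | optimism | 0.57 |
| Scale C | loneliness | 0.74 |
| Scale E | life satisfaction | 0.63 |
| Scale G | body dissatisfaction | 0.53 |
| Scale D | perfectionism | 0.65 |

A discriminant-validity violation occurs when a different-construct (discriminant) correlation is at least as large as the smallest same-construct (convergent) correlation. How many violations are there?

2

Convergent (same construct = loneliness): Scale A, Scale B, Scale C.
Smallest convergent = 0.62. Discriminant values: 0.57, 0.63, 0.53, 0.65; count ≥ 0.62 → 2.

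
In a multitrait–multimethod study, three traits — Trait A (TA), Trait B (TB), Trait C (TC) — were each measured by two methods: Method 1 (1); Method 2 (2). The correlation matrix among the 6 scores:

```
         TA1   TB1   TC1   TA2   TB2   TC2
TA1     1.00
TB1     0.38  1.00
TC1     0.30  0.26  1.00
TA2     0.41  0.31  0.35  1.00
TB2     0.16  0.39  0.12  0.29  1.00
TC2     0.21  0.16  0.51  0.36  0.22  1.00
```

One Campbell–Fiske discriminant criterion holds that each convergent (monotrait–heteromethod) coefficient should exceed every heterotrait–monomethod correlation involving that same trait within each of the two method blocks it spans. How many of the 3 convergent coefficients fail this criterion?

Convergent coefficients and their comparison sets:
TA (methods 1·2): 0.41 vs {0.38, 0.29, 0.30, 0.36} → pass.
TB (methods 1·2): 0.39 vs {0.38, 0.29, 0.26, 0.22} → pass.
TC (methods 1·2): 0.51 vs {0.30, 0.36, 0.26, 0.22} → pass.
0 of 3 fail.

0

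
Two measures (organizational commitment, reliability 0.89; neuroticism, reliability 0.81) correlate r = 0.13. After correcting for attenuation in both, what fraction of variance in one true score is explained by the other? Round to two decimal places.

0.02

Disattenuated r = 0.13 / √(0.89 × 0.81) = 0.13 / 0.8491 = 0.1531.
Shared true-score variance = 0.1531² = 0.0234 ≈ 0.02.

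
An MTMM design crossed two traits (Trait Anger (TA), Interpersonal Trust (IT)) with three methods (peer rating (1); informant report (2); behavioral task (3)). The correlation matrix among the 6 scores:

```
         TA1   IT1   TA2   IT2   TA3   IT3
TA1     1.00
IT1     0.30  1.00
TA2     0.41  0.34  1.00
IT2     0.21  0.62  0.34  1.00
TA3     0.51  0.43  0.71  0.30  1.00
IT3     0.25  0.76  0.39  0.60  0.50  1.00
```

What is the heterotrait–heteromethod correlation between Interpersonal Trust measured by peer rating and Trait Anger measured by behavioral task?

0.43

Different traits and methods: r(IT1, TA3) = 0.43.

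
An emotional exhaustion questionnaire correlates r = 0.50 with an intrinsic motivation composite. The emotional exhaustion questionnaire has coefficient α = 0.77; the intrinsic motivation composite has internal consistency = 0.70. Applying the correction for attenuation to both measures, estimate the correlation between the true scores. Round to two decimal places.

r_true = r_obs / √(r_xx · r_yy) = 0.50 / √(0.77 × 0.70) = 0.50 / √0.5390 = 0.50 / 0.7342 ≈ 0.68.

0.68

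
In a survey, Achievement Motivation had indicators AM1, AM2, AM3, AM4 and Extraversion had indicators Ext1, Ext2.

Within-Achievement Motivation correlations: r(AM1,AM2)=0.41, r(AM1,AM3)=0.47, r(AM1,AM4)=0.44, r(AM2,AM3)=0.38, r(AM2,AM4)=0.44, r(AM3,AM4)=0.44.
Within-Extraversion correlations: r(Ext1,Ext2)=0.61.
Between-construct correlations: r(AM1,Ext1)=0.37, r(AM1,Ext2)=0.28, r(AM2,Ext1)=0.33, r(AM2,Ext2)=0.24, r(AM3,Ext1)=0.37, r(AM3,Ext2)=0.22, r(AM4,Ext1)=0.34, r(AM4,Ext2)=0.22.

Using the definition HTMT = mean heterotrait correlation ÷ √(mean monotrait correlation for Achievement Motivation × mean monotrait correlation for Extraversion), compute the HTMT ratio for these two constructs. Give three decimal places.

Between-construct mean = 2.37/8 = 0.2963.
Mean within-AM = 2.58/6 = 0.4300; mean within-Ext = 0.61/1 = 0.6100.
Geometric mean = √(0.4300 × 0.6100) = 0.5122.
HTMT = 0.2963 / 0.5122 = 0.578.

0.578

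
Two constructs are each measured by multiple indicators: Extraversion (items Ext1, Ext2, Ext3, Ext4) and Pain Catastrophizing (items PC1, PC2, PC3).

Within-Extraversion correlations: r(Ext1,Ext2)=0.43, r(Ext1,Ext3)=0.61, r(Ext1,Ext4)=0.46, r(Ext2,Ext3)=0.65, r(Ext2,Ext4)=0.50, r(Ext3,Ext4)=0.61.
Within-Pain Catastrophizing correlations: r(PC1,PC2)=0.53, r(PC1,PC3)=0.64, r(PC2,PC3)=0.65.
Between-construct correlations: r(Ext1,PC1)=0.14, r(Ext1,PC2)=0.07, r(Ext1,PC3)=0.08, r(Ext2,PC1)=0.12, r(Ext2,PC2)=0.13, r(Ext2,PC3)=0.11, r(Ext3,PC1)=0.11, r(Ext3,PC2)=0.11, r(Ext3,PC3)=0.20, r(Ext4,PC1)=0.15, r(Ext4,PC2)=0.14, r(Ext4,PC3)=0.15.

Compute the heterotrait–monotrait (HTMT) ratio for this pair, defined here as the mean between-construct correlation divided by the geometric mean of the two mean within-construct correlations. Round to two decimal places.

0.22

Between-construct mean = 1.51/12 = 0.1258.
Mean within-Ext = 3.26/6 = 0.5433; mean within-PC = 1.82/3 = 0.6067.
Geometric mean = √(0.5433 × 0.6067) = 0.5741.
HTMT = 0.1258 / 0.5741 = 0.22.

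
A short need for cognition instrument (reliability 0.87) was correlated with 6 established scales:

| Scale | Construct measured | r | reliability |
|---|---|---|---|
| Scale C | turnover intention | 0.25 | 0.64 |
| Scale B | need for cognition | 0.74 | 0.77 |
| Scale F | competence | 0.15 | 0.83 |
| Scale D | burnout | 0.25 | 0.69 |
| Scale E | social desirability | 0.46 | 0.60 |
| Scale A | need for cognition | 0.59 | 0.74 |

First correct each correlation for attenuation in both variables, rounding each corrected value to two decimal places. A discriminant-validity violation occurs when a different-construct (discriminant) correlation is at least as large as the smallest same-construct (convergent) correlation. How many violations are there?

0

Disattenuated r (r / √(r_scale · r_new)):
  Scale C (disc): 0.25 / √(0.64·0.87) = 0.34
  Scale B (conv): 0.74 / √(0.77·0.87) = 0.90
  Scale F (disc): 0.15 / √(0.83·0.87) = 0.18
  Scale D (disc): 0.25 / √(0.69·0.87) = 0.32
  Scale E (disc): 0.46 / √(0.60·0.87) = 0.64
  Scale A (conv): 0.59 / √(0.74·0.87) = 0.74
Smallest convergent = 0.74. Discriminant values: 0.34, 0.18, 0.32, 0.64; count ≥ 0.74 → 0.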